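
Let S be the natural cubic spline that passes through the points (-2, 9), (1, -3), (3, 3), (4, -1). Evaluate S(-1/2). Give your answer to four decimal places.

Put σ_i = S'' at the i-th knot. Here h = (3, 2, 1) and Δ = (-4, 3, -4), so the interior equations h_(i-1)·σ_(i-1) + 2(h_(i-1)+h_i)·σ_i + h_i·σ_(i+1) = 6(Δ_i − Δ_(i-1)) read
  3·σ_0 + 10·σ_1 + 2·σ_2 = 6(Δ_1 - Δ_0) = 42
  2·σ_1 + 6·σ_2 + 1·σ_3 = 6(Δ_2 - Δ_1) = -42
Natural end conditions: σ_0 = σ_3 = 0.
Forward elimination and back-substitution give σ_0 = 0, σ_1 = 6, σ_2 = -9, σ_3 = 0.
On [-2, 1], S(t) = 9 - 7·(t + 2) + 0·(t + 2)² + 1/3·(t + 2)³.
With (t + 2) = 3/2: S(-1/2) = -3/8.

-0.3750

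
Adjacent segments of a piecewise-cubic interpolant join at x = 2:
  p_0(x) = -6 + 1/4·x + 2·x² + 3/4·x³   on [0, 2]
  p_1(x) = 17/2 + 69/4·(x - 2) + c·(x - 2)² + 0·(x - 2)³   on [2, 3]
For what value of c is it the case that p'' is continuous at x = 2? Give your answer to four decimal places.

6.5000

p_0''(x) = 4 + 9/2·x, so p_0''(2) = 13. On the right, p_1''(2) = 2c, so c = 13/2.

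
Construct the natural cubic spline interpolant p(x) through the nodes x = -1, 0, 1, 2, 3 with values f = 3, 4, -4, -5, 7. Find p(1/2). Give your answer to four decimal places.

With M_i denoting the second derivative at x_i, h_i = 1, 1, 1, 1, and Δ_i = (y_(i+1) − y_i)/h_i = 1, -8, -1, 12:
  1·M_0 + 4·M_1 + 1·M_2 = 6(Δ_1 - Δ_0) = -54
  1·M_1 + 4·M_2 + 1·M_3 = 6(Δ_2 - Δ_1) = 42
  1·M_2 + 4·M_3 + 1·M_4 = 6(Δ_3 - Δ_2) = 78
Natural end conditions: M_0 = M_4 = 0.
Forward elimination and back-substitution give M_0 = 0, M_1 = -225/14, M_2 = 72/7, M_3 = 237/14, M_4 = 0.
On [0, 1], p(x) = 4 - 61/14·x - 225/28·x² + 123/28·x³.
With x = 1/2: p(1/2) = 81/224.

0.3616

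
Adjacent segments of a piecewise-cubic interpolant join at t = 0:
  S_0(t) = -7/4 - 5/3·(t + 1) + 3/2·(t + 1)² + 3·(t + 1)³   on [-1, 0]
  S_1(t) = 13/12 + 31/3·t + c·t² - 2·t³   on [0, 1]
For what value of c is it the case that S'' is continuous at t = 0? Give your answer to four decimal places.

S_0''(t) = 3 + 18·(t + 1), so S_0''(0) = 21. On the right, S_1''(0) = 2c, so c = 21/2.

10.5000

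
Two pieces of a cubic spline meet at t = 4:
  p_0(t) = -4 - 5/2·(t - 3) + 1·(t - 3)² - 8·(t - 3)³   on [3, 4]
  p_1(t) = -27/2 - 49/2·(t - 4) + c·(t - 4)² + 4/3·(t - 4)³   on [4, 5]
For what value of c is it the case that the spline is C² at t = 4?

p_0''(t) = 2 - 48·(t - 3), so p_0''(4) = -46. On the right, p_1''(4) = 2c, so c = -23.

-23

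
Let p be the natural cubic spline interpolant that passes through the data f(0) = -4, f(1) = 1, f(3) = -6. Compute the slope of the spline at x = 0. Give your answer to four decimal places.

With m_i denoting the second derivative at x_i, h_i = 1, 2, and Δ_i = (y_(i+1) − y_i)/h_i = 5, -7/2:
  1·m_0 + 6·m_1 + 2·m_2 = 6(Δ_1 - Δ_0) = -51
Natural end conditions: m_0 = m_2 = 0.
Solving the tridiagonal system: m_0 = 0, m_1 = -17/2, m_2 = 0.
On [0, 1], p'(x) = b_0 + 2c_0·x + 3d_0·x² with b_0 = Δ_0 - h_0(2m_0 + m_1)/6 = 77/12, c_0 = m_0/2 = 0, d_0 = (m_1 - m_0)/(6h_0) = -17/12. So p'(0) = 77/12.

6.4167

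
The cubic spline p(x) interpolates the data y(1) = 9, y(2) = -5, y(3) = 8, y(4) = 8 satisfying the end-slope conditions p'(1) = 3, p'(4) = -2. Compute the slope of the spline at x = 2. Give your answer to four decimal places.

-4.3333

With σ_i denoting the second derivative at x_i, h_i = 1, 1, 1, and Δ_i = (y_(i+1) − y_i)/h_i = -14, 13, 0:
  1·σ_0 + 4·σ_1 + 1·σ_2 = 6(Δ_1 - Δ_0) = 162
  1·σ_1 + 4·σ_2 + 1·σ_3 = 6(Δ_2 - Δ_1) = -78
Clamped end conditions give two more equations: 2h_0·σ_0 + h_0·σ_1 = 6(Δ_0 - p'(1)) = -102 and h_2·σ_2 + 2h_2·σ_3 = 6(p'(4) - Δ_2) = -12.
Hence σ_0 = -262/3, σ_1 = 218/3, σ_2 = -124/3, σ_3 = 44/3.
On [2, 3], p'(x) = b_1 + 2c_1·(x - 2) + 3d_1·(x - 2)² with b_1 = Δ_1 - h_1(2σ_1 + σ_2)/6 = -13/3, c_1 = σ_1/2 = 109/3, d_1 = (σ_2 - σ_1)/(6h_1) = -19. So p'(2) = -13/3.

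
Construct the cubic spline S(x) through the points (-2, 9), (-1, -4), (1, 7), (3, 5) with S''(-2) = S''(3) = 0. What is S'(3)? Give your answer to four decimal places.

With σ_i denoting the second derivative at x_i, h_i = 1, 2, 2, and Δ_i = (y_(i+1) − y_i)/h_i = -13, 11/2, -1:
  1·σ_0 + 6·σ_1 + 2·σ_2 = 6(Δ_1 - Δ_0) = 111
  2·σ_1 + 8·σ_2 + 2·σ_3 = 6(Δ_2 - Δ_1) = -39
Natural end conditions: σ_0 = σ_3 = 0.
Hence σ_0 = 0, σ_1 = 483/22, σ_2 = -114/11, σ_3 = 0.
On [1, 3], S'(x) = b_2 + 2c_2·(x - 1) + 3d_2·(x - 1)² with b_2 = Δ_2 - h_2(2σ_2 + σ_3)/6 = 65/11, c_2 = σ_2/2 = -57/11, d_2 = (σ_3 - σ_2)/(6h_2) = 19/22. So S'(3) = -49/11.

-4.4545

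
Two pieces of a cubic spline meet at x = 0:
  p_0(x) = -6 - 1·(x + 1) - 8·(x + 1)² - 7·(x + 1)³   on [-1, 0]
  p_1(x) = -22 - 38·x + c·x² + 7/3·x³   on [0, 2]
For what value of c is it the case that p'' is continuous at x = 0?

p_0''(x) = -16 - 42·(x + 1), so p_0''(0) = -58. On the right, p_1''(0) = 2c, so c = -29.

-29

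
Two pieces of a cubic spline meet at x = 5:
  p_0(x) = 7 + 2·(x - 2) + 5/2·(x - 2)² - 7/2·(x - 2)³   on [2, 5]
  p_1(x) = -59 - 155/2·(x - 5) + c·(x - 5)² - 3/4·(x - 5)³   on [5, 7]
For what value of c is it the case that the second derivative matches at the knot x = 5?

-29

p_0''(x) = 5 - 21·(x - 2), so p_0''(5) = -58. On the right, p_1''(5) = 2c, so c = -29.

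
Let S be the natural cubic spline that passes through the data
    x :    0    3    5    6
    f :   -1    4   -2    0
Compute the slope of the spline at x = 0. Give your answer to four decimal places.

Write m_i for S''(x_i). With h_i = 3, 2, 1 and divided differences Δ_i = 5/3, -3, 2, the continuity of S' gives the tridiagonal system
  3·m_0 + 10·m_1 + 2·m_2 = 6(Δ_1 - Δ_0) = -28
  2·m_1 + 6·m_2 + 1·m_3 = 6(Δ_2 - Δ_1) = 30
Natural end conditions: m_0 = m_3 = 0.
Forward elimination and back-substitution give m_0 = 0, m_1 = -57/14, m_2 = 89/14, m_3 = 0.
On [0, 3], S'(x) = b_0 + 2c_0·x + 3d_0·x² with b_0 = Δ_0 - h_0(2m_0 + m_1)/6 = 311/84, c_0 = m_0/2 = 0, d_0 = (m_1 - m_0)/(6h_0) = -19/84. So S'(0) = 311/84.

3.7024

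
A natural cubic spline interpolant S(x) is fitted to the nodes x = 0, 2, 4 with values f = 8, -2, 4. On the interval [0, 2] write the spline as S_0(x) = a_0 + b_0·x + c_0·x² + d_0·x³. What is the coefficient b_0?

With m_i denoting the second derivative at x_i, h_i = 2, 2, and Δ_i = (y_(i+1) − y_i)/h_i = -5, 3:
  2·m_0 + 8·m_1 + 2·m_2 = 6(Δ_1 - Δ_0) = 48
Natural end conditions: m_0 = m_2 = 0.
Solving the tridiagonal system: m_0 = 0, m_1 = 6, m_2 = 0.
On [0, 2], with S_0(x) = a_0 + b_0·x + c_0·x² + d_0·x³: c_0 = m_0/2 = 0, d_0 = (m_1 - m_0)/(6h_0) = 1/2, b_0 = Δ_0 - h_0(2m_0 + m_1)/6 = -7.

-7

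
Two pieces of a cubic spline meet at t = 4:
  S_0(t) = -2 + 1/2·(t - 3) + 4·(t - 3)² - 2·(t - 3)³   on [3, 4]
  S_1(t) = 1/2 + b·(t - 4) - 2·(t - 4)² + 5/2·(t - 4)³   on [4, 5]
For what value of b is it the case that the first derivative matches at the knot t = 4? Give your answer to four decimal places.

S_0'(t) = 1/2 + 8·(t - 3) - 6·(t - 3)², so S_0'(4) = 5/2. On the right, S_1'(4) = b, so b = 5/2.

2.5000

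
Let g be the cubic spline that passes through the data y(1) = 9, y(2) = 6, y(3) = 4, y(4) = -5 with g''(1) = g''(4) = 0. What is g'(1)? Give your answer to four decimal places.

-3.7333

Let σ_i = g''(x_i). Step sizes h_i = 1, 1, 1; slopes of the chords Δ_i = (y_(i+1) - y_i)/h_i = -3, -2, -9.
  1·σ_0 + 4·σ_1 + 1·σ_2 = 6(Δ_1 - Δ_0) = 6
  1·σ_1 + 4·σ_2 + 1·σ_3 = 6(Δ_2 - Δ_1) = -42
Natural end conditions: σ_0 = σ_3 = 0.
Hence σ_0 = 0, σ_1 = 22/5, σ_2 = -58/5, σ_3 = 0.
On [1, 2], g'(x) = b_0 + 2c_0·(x - 1) + 3d_0·(x - 1)² with b_0 = Δ_0 - h_0(2σ_0 + σ_1)/6 = -56/15, c_0 = σ_0/2 = 0, d_0 = (σ_1 - σ_0)/(6h_0) = 11/15. So g'(1) = -56/15.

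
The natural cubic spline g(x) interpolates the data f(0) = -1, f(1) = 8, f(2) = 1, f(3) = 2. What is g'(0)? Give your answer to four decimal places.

13.8000

Put σ_i = g'' at the i-th knot. Here h = (1, 1, 1) and Δ = (9, -7, 1), so the interior equations h_(i-1)·σ_(i-1) + 2(h_(i-1)+h_i)·σ_i + h_i·σ_(i+1) = 6(Δ_i − Δ_(i-1)) read
  1·σ_0 + 4·σ_1 + 1·σ_2 = 6(Δ_1 - Δ_0) = -96
  1·σ_1 + 4·σ_2 + 1·σ_3 = 6(Δ_2 - Δ_1) = 48
Natural end conditions: σ_0 = σ_3 = 0.
Hence σ_0 = 0, σ_1 = -144/5, σ_2 = 96/5, σ_3 = 0.
On [0, 1], g'(x) = b_0 + 2c_0·x + 3d_0·x² with b_0 = Δ_0 - h_0(2σ_0 + σ_1)/6 = 69/5, c_0 = σ_0/2 = 0, d_0 = (σ_1 - σ_0)/(6h_0) = -24/5. So g'(0) = 69/5.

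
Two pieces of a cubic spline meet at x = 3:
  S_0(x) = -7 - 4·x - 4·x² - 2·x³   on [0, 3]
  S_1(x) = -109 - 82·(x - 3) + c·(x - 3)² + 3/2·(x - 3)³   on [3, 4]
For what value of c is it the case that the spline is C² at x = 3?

-22

S_0''(x) = -8 - 12·x, so S_0''(3) = -44. On the right, S_1''(3) = 2c, so c = -22.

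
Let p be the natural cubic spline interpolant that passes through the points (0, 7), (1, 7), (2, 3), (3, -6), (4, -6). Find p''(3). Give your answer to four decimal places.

Let m_i = p''(x_i). Step sizes h_i = 1, 1, 1, 1; slopes of the chords Δ_i = (y_(i+1) - y_i)/h_i = 0, -4, -9, 0.
  1·m_0 + 4·m_1 + 1·m_2 = 6(Δ_1 - Δ_0) = -24
  1·m_1 + 4·m_2 + 1·m_3 = 6(Δ_2 - Δ_1) = -30
  1·m_2 + 4·m_3 + 1·m_4 = 6(Δ_3 - Δ_2) = 54
Natural end conditions: m_0 = m_4 = 0.
Solving: m_0 = 0, m_1 = -93/28, m_2 = -75/7, m_3 = 453/28, m_4 = 0.

16.1786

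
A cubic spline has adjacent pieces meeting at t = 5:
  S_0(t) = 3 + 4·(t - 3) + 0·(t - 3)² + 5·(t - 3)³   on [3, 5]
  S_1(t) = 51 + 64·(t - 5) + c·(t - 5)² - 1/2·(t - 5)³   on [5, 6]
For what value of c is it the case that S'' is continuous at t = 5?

30

S_0''(t) = 0 + 30·(t - 3), so S_0''(5) = 60. On the right, S_1''(5) = 2c, so c = 30.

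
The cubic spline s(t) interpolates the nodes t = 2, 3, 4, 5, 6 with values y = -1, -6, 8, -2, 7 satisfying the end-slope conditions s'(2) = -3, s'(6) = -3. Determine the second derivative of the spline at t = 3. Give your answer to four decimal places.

52.7143

With m_i denoting the second derivative at x_i, h_i = 1, 1, 1, 1, and Δ_i = (y_(i+1) − y_i)/h_i = -5, 14, -10, 9:
  1·m_0 + 4·m_1 + 1·m_2 = 6(Δ_1 - Δ_0) = 114
  1·m_1 + 4·m_2 + 1·m_3 = 6(Δ_2 - Δ_1) = -144
  1·m_2 + 4·m_3 + 1·m_4 = 6(Δ_3 - Δ_2) = 114
Clamped end conditions give two more equations: 2h_0·m_0 + h_0·m_1 = 6(Δ_0 - s'(2)) = -12 and h_3·m_3 + 2h_3·m_4 = 6(s'(6) - Δ_3) = -72.
Solving: m_0 = -453/14, m_1 = 369/7, m_2 = -129/2, m_3 = 429/7, m_4 = -933/14.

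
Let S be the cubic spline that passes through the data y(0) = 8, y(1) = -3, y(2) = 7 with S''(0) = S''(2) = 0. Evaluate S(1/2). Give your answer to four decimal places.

Let M_i = S''(x_i). Step sizes h_i = 1, 1; slopes of the chords Δ_i = (y_(i+1) - y_i)/h_i = -11, 10.
  1·M_0 + 4·M_1 + 1·M_2 = 6(Δ_1 - Δ_0) = 126
Natural end conditions: M_0 = M_2 = 0.
Solving: M_0 = 0, M_1 = 63/2, M_2 = 0.
On [0, 1], S(x) = 8 - 65/4·x + 0·x² + 21/4·x³.
With x = 1/2: S(1/2) = 17/32.

0.5313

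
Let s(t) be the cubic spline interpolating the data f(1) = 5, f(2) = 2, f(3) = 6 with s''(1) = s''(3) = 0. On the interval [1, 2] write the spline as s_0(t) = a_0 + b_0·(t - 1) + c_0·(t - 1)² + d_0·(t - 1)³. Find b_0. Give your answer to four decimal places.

Put M_i = s'' at the i-th knot. Here h = (1, 1) and Δ = (-3, 4), so the interior equations h_(i-1)·M_(i-1) + 2(h_(i-1)+h_i)·M_i + h_i·M_(i+1) = 6(Δ_i − Δ_(i-1)) read
  1·M_0 + 4·M_1 + 1·M_2 = 6(Δ_1 - Δ_0) = 42
Natural end conditions: M_0 = M_2 = 0.
Solving: M_0 = 0, M_1 = 21/2, M_2 = 0.
On [1, 2], with s_0(t) = a_0 + b_0·(t - 1) + c_0·(t - 1)² + d_0·(t - 1)³: c_0 = M_0/2 = 0, d_0 = (M_1 - M_0)/(6h_0) = 7/4, b_0 = Δ_0 - h_0(2M_0 + M_1)/6 = -19/4.

-4.7500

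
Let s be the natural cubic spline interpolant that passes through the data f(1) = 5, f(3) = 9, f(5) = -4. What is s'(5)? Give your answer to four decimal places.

-8.6250

With σ_i denoting the second derivative at x_i, h_i = 2, 2, and Δ_i = (y_(i+1) − y_i)/h_i = 2, -13/2:
  2·σ_0 + 8·σ_1 + 2·σ_2 = 6(Δ_1 - Δ_0) = -51
Natural end conditions: σ_0 = σ_2 = 0.
Hence σ_0 = 0, σ_1 = -51/8, σ_2 = 0.
On [3, 5], s'(t) = b_1 + 2c_1·(t - 3) + 3d_1·(t - 3)² with b_1 = Δ_1 - h_1(2σ_1 + σ_2)/6 = -9/4, c_1 = σ_1/2 = -51/16, d_1 = (σ_2 - σ_1)/(6h_1) = 17/32. So s'(5) = -69/8.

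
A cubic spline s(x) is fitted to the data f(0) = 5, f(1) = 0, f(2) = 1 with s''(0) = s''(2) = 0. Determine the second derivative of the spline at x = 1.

9

Let σ_i = s''(x_i). Step sizes h_i = 1, 1; slopes of the chords Δ_i = (y_(i+1) - y_i)/h_i = -5, 1.
  1·σ_0 + 4·σ_1 + 1·σ_2 = 6(Δ_1 - Δ_0) = 36
Natural end conditions: σ_0 = σ_2 = 0.
Hence σ_0 = 0, σ_1 = 9, σ_2 = 0.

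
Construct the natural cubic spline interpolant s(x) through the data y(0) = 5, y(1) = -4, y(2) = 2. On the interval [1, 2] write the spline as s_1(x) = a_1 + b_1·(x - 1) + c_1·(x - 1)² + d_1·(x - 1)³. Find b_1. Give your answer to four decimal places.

Write M_i for s''(x_i). With h_i = 1, 1 and divided differences Δ_i = -9, 6, the continuity of s' gives the tridiagonal system
  1·M_0 + 4·M_1 + 1·M_2 = 6(Δ_1 - Δ_0) = 90
Natural end conditions: M_0 = M_2 = 0.
Solving the tridiagonal system: M_0 = 0, M_1 = 45/2, M_2 = 0.
On [1, 2], with s_1(x) = a_1 + b_1·(x - 1) + c_1·(x - 1)² + d_1·(x - 1)³: c_1 = M_1/2 = 45/4, d_1 = (M_2 - M_1)/(6h_1) = -15/4, b_1 = Δ_1 - h_1(2M_1 + M_2)/6 = -3/2.

-1.5000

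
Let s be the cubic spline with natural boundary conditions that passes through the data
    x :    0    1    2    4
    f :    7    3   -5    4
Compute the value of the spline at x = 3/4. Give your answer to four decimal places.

4.5207

Write σ_i for s''(x_i). With h_i = 1, 1, 2 and divided differences Δ_i = -4, -8, 9/2, the continuity of s' gives the tridiagonal system
  1·σ_0 + 4·σ_1 + 1·σ_2 = 6(Δ_1 - Δ_0) = -24
  1·σ_1 + 6·σ_2 + 2·σ_3 = 6(Δ_2 - Δ_1) = 75
Natural end conditions: σ_0 = σ_3 = 0.
Hence σ_0 = 0, σ_1 = -219/23, σ_2 = 324/23, σ_3 = 0.
On [0, 1], s(x) = 7 - 111/46·x + 0·x² - 73/46·x³.
With x = 3/4: s(3/4) = 13309/2944.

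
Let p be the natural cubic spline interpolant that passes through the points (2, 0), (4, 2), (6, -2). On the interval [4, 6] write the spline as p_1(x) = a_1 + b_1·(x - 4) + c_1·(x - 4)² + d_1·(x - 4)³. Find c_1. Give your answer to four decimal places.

Write m_i for p''(x_i). With h_i = 2, 2 and divided differences Δ_i = 1, -2, the continuity of p' gives the tridiagonal system
  2·m_0 + 8·m_1 + 2·m_2 = 6(Δ_1 - Δ_0) = -18
Natural end conditions: m_0 = m_2 = 0.
Forward elimination and back-substitution give m_0 = 0, m_1 = -9/4, m_2 = 0.
On [4, 6], with p_1(x) = a_1 + b_1·(x - 4) + c_1·(x - 4)² + d_1·(x - 4)³: c_1 = m_1/2 = -9/8, d_1 = (m_2 - m_1)/(6h_1) = 3/16, b_1 = Δ_1 - h_1(2m_1 + m_2)/6 = -1/2.

-1.1250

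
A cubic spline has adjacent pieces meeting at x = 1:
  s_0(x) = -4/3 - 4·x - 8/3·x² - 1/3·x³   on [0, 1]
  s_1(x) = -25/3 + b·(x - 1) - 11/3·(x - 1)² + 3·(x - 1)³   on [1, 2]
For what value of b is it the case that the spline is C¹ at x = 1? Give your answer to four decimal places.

s_0'(x) = -4 - 16/3·x - 1·x², so s_0'(1) = -31/3. On the right, s_1'(1) = b, so b = -31/3.

-10.3333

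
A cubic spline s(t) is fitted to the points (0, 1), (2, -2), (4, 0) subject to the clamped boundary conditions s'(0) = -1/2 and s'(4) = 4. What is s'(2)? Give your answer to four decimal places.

Put M_i = s'' at the i-th knot. Here h = (2, 2) and Δ = (-3/2, 1), so the interior equations h_(i-1)·M_(i-1) + 2(h_(i-1)+h_i)·M_i + h_i·M_(i+1) = 6(Δ_i − Δ_(i-1)) read
  2·M_0 + 8·M_1 + 2·M_2 = 6(Δ_1 - Δ_0) = 15
Clamped end conditions give two more equations: 2h_0·M_0 + h_0·M_1 = 6(Δ_0 - s'(0)) = -6 and h_1·M_1 + 2h_1·M_2 = 6(s'(4) - Δ_1) = 18.
Solving the tridiagonal system: M_0 = -9/4, M_1 = 3/2, M_2 = 15/4.
On [2, 4], s'(t) = b_1 + 2c_1·(t - 2) + 3d_1·(t - 2)² with b_1 = Δ_1 - h_1(2M_1 + M_2)/6 = -5/4, c_1 = M_1/2 = 3/4, d_1 = (M_2 - M_1)/(6h_1) = 3/16. So s'(2) = -5/4.

-1.2500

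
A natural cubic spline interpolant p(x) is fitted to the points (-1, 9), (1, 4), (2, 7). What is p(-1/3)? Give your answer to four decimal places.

6.2469

With M_i denoting the second derivative at x_i, h_i = 2, 1, and Δ_i = (y_(i+1) − y_i)/h_i = -5/2, 3:
  2·M_0 + 6·M_1 + 1·M_2 = 6(Δ_1 - Δ_0) = 33
Natural end conditions: M_0 = M_2 = 0.
Hence M_0 = 0, M_1 = 11/2, M_2 = 0.
On [-1, 1], p(x) = 9 - 13/3·(x + 1) + 0·(x + 1)² + 11/24·(x + 1)³.
With (x + 1) = 2/3: p(-1/3) = 506/81.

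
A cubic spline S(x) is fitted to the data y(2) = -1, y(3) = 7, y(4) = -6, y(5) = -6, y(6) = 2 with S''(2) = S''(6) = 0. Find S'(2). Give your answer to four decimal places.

With M_i denoting the second derivative at x_i, h_i = 1, 1, 1, 1, and Δ_i = (y_(i+1) − y_i)/h_i = 8, -13, 0, 8:
  1·M_0 + 4·M_1 + 1·M_2 = 6(Δ_1 - Δ_0) = -126
  1·M_1 + 4·M_2 + 1·M_3 = 6(Δ_2 - Δ_1) = 78
  1·M_2 + 4·M_3 + 1·M_4 = 6(Δ_3 - Δ_2) = 48
Natural end conditions: M_0 = M_4 = 0.
Hence M_0 = 0, M_1 = -1077/28, M_2 = 195/7, M_3 = 141/28, M_4 = 0.
On [2, 3], S'(x) = b_0 + 2c_0·(x - 2) + 3d_0·(x - 2)² with b_0 = Δ_0 - h_0(2M_0 + M_1)/6 = 807/56, c_0 = M_0/2 = 0, d_0 = (M_1 - M_0)/(6h_0) = -359/56. So S'(2) = 807/56.

14.4107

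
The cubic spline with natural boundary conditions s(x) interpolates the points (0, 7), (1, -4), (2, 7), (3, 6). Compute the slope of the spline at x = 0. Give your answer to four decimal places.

-17.6667

Put σ_i = s'' at the i-th knot. Here h = (1, 1, 1) and Δ = (-11, 11, -1), so the interior equations h_(i-1)·σ_(i-1) + 2(h_(i-1)+h_i)·σ_i + h_i·σ_(i+1) = 6(Δ_i − Δ_(i-1)) read
  1·σ_0 + 4·σ_1 + 1·σ_2 = 6(Δ_1 - Δ_0) = 132
  1·σ_1 + 4·σ_2 + 1·σ_3 = 6(Δ_2 - Δ_1) = -72
Natural end conditions: σ_0 = σ_3 = 0.
Forward elimination and back-substitution give σ_0 = 0, σ_1 = 40, σ_2 = -28, σ_3 = 0.
On [0, 1], s'(x) = b_0 + 2c_0·x + 3d_0·x² with b_0 = Δ_0 - h_0(2σ_0 + σ_1)/6 = -53/3, c_0 = σ_0/2 = 0, d_0 = (σ_1 - σ_0)/(6h_0) = 20/3. So s'(0) = -53/3.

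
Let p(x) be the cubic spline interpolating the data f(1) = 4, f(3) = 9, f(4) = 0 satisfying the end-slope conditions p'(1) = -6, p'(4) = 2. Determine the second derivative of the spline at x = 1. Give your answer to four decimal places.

26.9167

Put m_i = p'' at the i-th knot. Here h = (2, 1) and Δ = (5/2, -9), so the interior equations h_(i-1)·m_(i-1) + 2(h_(i-1)+h_i)·m_i + h_i·m_(i+1) = 6(Δ_i − Δ_(i-1)) read
  2·m_0 + 6·m_1 + 1·m_2 = 6(Δ_1 - Δ_0) = -69
Clamped end conditions give two more equations: 2h_0·m_0 + h_0·m_1 = 6(Δ_0 - p'(1)) = 51 and h_1·m_1 + 2h_1·m_2 = 6(p'(4) - Δ_1) = 66.
Forward elimination and back-substitution give m_0 = 323/12, m_1 = -85/3, m_2 = 283/6.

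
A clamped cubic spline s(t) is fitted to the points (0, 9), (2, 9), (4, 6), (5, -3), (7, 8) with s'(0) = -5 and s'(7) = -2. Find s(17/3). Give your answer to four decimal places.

Put M_i = s'' at the i-th knot. Here h = (2, 2, 1, 2) and Δ = (0, -3/2, -9, 11/2), so the interior equations h_(i-1)·M_(i-1) + 2(h_(i-1)+h_i)·M_i + h_i·M_(i+1) = 6(Δ_i − Δ_(i-1)) read
  2·M_0 + 8·M_1 + 2·M_2 = 6(Δ_1 - Δ_0) = -9
  2·M_1 + 6·M_2 + 1·M_3 = 6(Δ_2 - Δ_1) = -45
  1·M_2 + 6·M_3 + 2·M_4 = 6(Δ_3 - Δ_2) = 87
Clamped end conditions give two more equations: 2h_0·M_0 + h_0·M_1 = 6(Δ_0 - s'(0)) = 30 and h_3·M_3 + 2h_3·M_4 = 6(s'(7) - Δ_3) = -45.
Hence M_0 = 462/61, M_1 = -9/61, M_2 = -1401/122, M_3 = 1476/61, M_4 = -5697/244.
On [5, 7], s(t) = -3 - 695/244·(t - 5) + 738/61·(t - 5)² - 3867/976·(t - 5)³.
With (t - 5) = 2/3: s(17/3) = -382/549.

-0.6958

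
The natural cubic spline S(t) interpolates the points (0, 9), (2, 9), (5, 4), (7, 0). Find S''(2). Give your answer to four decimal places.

Put M_i = S'' at the i-th knot. Here h = (2, 3, 2) and Δ = (0, -5/3, -2), so the interior equations h_(i-1)·M_(i-1) + 2(h_(i-1)+h_i)·M_i + h_i·M_(i+1) = 6(Δ_i − Δ_(i-1)) read
  2·M_0 + 10·M_1 + 3·M_2 = 6(Δ_1 - Δ_0) = -10
  3·M_1 + 10·M_2 + 2·M_3 = 6(Δ_2 - Δ_1) = -2
Natural end conditions: M_0 = M_3 = 0.
Solving the tridiagonal system: M_0 = 0, M_1 = -94/91, M_2 = 10/91, M_3 = 0.

-1.0330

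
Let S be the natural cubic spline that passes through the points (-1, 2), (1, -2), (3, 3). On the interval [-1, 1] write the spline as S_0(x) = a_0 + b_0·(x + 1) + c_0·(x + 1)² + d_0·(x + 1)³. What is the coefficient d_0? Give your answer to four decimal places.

Put m_i = S'' at the i-th knot. Here h = (2, 2) and Δ = (-2, 5/2), so the interior equations h_(i-1)·m_(i-1) + 2(h_(i-1)+h_i)·m_i + h_i·m_(i+1) = 6(Δ_i − Δ_(i-1)) read
  2·m_0 + 8·m_1 + 2·m_2 = 6(Δ_1 - Δ_0) = 27
Natural end conditions: m_0 = m_2 = 0.
Solving the tridiagonal system: m_0 = 0, m_1 = 27/8, m_2 = 0.
On [-1, 1], with S_0(x) = a_0 + b_0·(x + 1) + c_0·(x + 1)² + d_0·(x + 1)³: c_0 = m_0/2 = 0, d_0 = (m_1 - m_0)/(6h_0) = 9/32, b_0 = Δ_0 - h_0(2m_0 + m_1)/6 = -25/8.

0.2813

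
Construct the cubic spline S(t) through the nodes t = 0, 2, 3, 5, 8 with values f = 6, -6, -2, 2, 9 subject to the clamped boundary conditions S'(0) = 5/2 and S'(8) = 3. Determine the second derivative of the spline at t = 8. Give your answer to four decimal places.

Write M_i for S''(x_i). With h_i = 2, 1, 2, 3 and divided differences Δ_i = -6, 4, 2, 7/3, the continuity of S' gives the tridiagonal system
  2·M_0 + 6·M_1 + 1·M_2 = 6(Δ_1 - Δ_0) = 60
  1·M_1 + 6·M_2 + 2·M_3 = 6(Δ_2 - Δ_1) = -12
  2·M_2 + 10·M_3 + 3·M_4 = 6(Δ_3 - Δ_2) = 2
Clamped end conditions give two more equations: 2h_0·M_0 + h_0·M_1 = 6(Δ_0 - S'(0)) = -51 and h_3·M_3 + 2h_3·M_4 = 6(S'(8) - Δ_3) = 4.
Hence M_0 = -13195/604, M_1 = 2747/151, M_2 = -1649/302, M_3 = 194/151, M_4 = 11/453.

0.0243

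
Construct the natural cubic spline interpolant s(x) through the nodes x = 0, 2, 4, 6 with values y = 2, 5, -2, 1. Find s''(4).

5

Let m_i = s''(x_i). Step sizes h_i = 2, 2, 2; slopes of the chords Δ_i = (y_(i+1) - y_i)/h_i = 3/2, -7/2, 3/2.
  2·m_0 + 8·m_1 + 2·m_2 = 6(Δ_1 - Δ_0) = -30
  2·m_1 + 8·m_2 + 2·m_3 = 6(Δ_2 - Δ_1) = 30
Natural end conditions: m_0 = m_3 = 0.
Forward elimination and back-substitution give m_0 = 0, m_1 = -5, m_2 = 5, m_3 = 0.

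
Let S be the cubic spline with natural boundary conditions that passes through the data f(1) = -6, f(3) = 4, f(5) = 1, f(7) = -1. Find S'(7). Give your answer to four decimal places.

-0.4333

Put m_i = S'' at the i-th knot. Here h = (2, 2, 2) and Δ = (5, -3/2, -1), so the interior equations h_(i-1)·m_(i-1) + 2(h_(i-1)+h_i)·m_i + h_i·m_(i+1) = 6(Δ_i − Δ_(i-1)) read
  2·m_0 + 8·m_1 + 2·m_2 = 6(Δ_1 - Δ_0) = -39
  2·m_1 + 8·m_2 + 2·m_3 = 6(Δ_2 - Δ_1) = 3
Natural end conditions: m_0 = m_3 = 0.
Solving: m_0 = 0, m_1 = -53/10, m_2 = 17/10, m_3 = 0.
On [5, 7], S'(x) = b_2 + 2c_2·(x - 5) + 3d_2·(x - 5)² with b_2 = Δ_2 - h_2(2m_2 + m_3)/6 = -32/15, c_2 = m_2/2 = 17/20, d_2 = (m_3 - m_2)/(6h_2) = -17/120. So S'(7) = -13/30.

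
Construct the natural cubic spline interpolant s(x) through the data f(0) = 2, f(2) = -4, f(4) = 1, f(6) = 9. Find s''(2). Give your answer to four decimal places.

4.1000

Write m_i for s''(x_i). With h_i = 2, 2, 2 and divided differences Δ_i = -3, 5/2, 4, the continuity of s' gives the tridiagonal system
  2·m_0 + 8·m_1 + 2·m_2 = 6(Δ_1 - Δ_0) = 33
  2·m_1 + 8·m_2 + 2·m_3 = 6(Δ_2 - Δ_1) = 9
Natural end conditions: m_0 = m_3 = 0.
Forward elimination and back-substitution give m_0 = 0, m_1 = 41/10, m_2 = 1/10, m_3 = 0.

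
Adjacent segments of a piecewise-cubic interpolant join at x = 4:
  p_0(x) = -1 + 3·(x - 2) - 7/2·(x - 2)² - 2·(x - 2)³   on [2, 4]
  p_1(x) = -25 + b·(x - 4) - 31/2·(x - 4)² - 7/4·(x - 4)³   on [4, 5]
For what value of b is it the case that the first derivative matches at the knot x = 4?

-35

p_0'(x) = 3 - 7·(x - 2) - 6·(x - 2)², so p_0'(4) = -35. On the right, p_1'(4) = b, so b = -35.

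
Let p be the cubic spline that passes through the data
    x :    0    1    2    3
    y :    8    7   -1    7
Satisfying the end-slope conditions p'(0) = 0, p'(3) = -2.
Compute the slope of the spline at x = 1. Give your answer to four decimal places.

Put σ_i = p'' at the i-th knot. Here h = (1, 1, 1) and Δ = (-1, -8, 8), so the interior equations h_(i-1)·σ_(i-1) + 2(h_(i-1)+h_i)·σ_i + h_i·σ_(i+1) = 6(Δ_i − Δ_(i-1)) read
  1·σ_0 + 4·σ_1 + 1·σ_2 = 6(Δ_1 - Δ_0) = -42
  1·σ_1 + 4·σ_2 + 1·σ_3 = 6(Δ_2 - Δ_1) = 96
Clamped end conditions give two more equations: 2h_0·σ_0 + h_0·σ_1 = 6(Δ_0 - p'(0)) = -6 and h_2·σ_2 + 2h_2·σ_3 = 6(p'(3) - Δ_2) = -60.
Forward elimination and back-substitution give σ_0 = 26/3, σ_1 = -70/3, σ_2 = 128/3, σ_3 = -154/3.
On [1, 2], p'(x) = b_1 + 2c_1·(x - 1) + 3d_1·(x - 1)² with b_1 = Δ_1 - h_1(2σ_1 + σ_2)/6 = -22/3, c_1 = σ_1/2 = -35/3, d_1 = (σ_2 - σ_1)/(6h_1) = 11. So p'(1) = -22/3.

-7.3333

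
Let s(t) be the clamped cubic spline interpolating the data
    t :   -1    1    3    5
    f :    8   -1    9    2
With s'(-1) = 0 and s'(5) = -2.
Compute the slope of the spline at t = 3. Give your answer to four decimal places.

Write m_i for s''(x_i). With h_i = 2, 2, 2 and divided differences Δ_i = -9/2, 5, -7/2, the continuity of s' gives the tridiagonal system
  2·m_0 + 8·m_1 + 2·m_2 = 6(Δ_1 - Δ_0) = 57
  2·m_1 + 8·m_2 + 2·m_3 = 6(Δ_2 - Δ_1) = -51
Clamped end conditions give two more equations: 2h_0·m_0 + h_0·m_1 = 6(Δ_0 - s'(-1)) = -27 and h_2·m_2 + 2h_2·m_3 = 6(s'(5) - Δ_2) = 9.
Solving: m_0 = -202/15, m_1 = 403/30, m_2 = -353/30, m_3 = 122/15.
On [3, 5], s'(t) = b_2 + 2c_2·(t - 3) + 3d_2·(t - 3)² with b_2 = Δ_2 - h_2(2m_2 + m_3)/6 = 49/30, c_2 = m_2/2 = -353/60, d_2 = (m_3 - m_2)/(6h_2) = 199/120. So s'(3) = 49/30.

1.6333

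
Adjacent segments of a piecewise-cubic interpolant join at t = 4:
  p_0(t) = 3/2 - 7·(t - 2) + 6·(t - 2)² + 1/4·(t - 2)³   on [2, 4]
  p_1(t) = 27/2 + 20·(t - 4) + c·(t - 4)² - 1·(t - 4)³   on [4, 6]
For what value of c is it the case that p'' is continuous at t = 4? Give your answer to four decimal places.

7.5000

p_0''(t) = 12 + 3/2·(t - 2), so p_0''(4) = 15. On the right, p_1''(4) = 2c, so c = 15/2.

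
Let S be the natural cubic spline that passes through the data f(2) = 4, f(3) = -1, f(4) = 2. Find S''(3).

12

With M_i denoting the second derivative at x_i, h_i = 1, 1, and Δ_i = (y_(i+1) − y_i)/h_i = -5, 3:
  1·M_0 + 4·M_1 + 1·M_2 = 6(Δ_1 - Δ_0) = 48
Natural end conditions: M_0 = M_2 = 0.
Forward elimination and back-substitution give M_0 = 0, M_1 = 12, M_2 = 0.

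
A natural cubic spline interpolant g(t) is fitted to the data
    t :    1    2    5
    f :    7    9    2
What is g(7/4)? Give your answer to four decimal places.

8.6777

With M_i denoting the second derivative at x_i, h_i = 1, 3, and Δ_i = (y_(i+1) − y_i)/h_i = 2, -7/3:
  1·M_0 + 8·M_1 + 3·M_2 = 6(Δ_1 - Δ_0) = -26
Natural end conditions: M_0 = M_2 = 0.
Hence M_0 = 0, M_1 = -13/4, M_2 = 0.
On [1, 2], g(t) = 7 + 61/24·(t - 1) + 0·(t - 1)² - 13/24·(t - 1)³.
With (t - 1) = 3/4: g(7/4) = 4443/512.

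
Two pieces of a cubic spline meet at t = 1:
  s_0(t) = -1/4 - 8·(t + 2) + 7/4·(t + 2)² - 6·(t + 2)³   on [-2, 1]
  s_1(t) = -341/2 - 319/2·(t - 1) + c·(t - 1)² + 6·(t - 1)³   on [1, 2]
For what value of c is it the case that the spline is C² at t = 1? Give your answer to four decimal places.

s_0''(t) = 7/2 - 36·(t + 2), so s_0''(1) = -209/2. On the right, s_1''(1) = 2c, so c = -209/4.

-52.2500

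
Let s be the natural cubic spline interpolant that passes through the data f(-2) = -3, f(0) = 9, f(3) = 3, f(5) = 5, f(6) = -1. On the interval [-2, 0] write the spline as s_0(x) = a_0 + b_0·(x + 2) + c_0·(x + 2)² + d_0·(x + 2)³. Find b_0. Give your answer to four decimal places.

8.1502

With M_i denoting the second derivative at x_i, h_i = 2, 3, 2, 1, and Δ_i = (y_(i+1) − y_i)/h_i = 6, -2, 1, -6:
  2·M_0 + 10·M_1 + 3·M_2 = 6(Δ_1 - Δ_0) = -48
  3·M_1 + 10·M_2 + 2·M_3 = 6(Δ_2 - Δ_1) = 18
  2·M_2 + 6·M_3 + 1·M_4 = 6(Δ_3 - Δ_2) = -42
Natural end conditions: M_0 = M_4 = 0.
Forward elimination and back-substitution give M_0 = 0, M_1 = -1632/253, M_2 = 1392/253, M_3 = -2235/253, M_4 = 0.
On [-2, 0], with s_0(x) = a_0 + b_0·(x + 2) + c_0·(x + 2)² + d_0·(x + 2)³: c_0 = M_0/2 = 0, d_0 = (M_1 - M_0)/(6h_0) = -136/253, b_0 = Δ_0 - h_0(2M_0 + M_1)/6 = 2062/253.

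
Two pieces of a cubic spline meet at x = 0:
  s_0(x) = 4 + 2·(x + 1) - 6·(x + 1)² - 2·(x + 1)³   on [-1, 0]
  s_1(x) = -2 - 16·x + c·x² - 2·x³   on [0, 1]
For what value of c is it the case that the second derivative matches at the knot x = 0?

s_0''(x) = -12 - 12·(x + 1), so s_0''(0) = -24. On the right, s_1''(0) = 2c, so c = -12.

-12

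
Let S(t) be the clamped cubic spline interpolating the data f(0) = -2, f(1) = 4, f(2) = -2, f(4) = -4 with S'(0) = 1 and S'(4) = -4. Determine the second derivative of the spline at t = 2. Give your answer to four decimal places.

13.5455

Put m_i = S'' at the i-th knot. Here h = (1, 1, 2) and Δ = (6, -6, -1), so the interior equations h_(i-1)·m_(i-1) + 2(h_(i-1)+h_i)·m_i + h_i·m_(i+1) = 6(Δ_i − Δ_(i-1)) read
  1·m_0 + 4·m_1 + 1·m_2 = 6(Δ_1 - Δ_0) = -72
  1·m_1 + 6·m_2 + 2·m_3 = 6(Δ_2 - Δ_1) = 30
Clamped end conditions give two more equations: 2h_0·m_0 + h_0·m_1 = 6(Δ_0 - S'(0)) = 30 and h_2·m_2 + 2h_2·m_3 = 6(S'(4) - Δ_2) = -18.
Hence m_0 = 323/11, m_1 = -316/11, m_2 = 149/11, m_3 = -124/11.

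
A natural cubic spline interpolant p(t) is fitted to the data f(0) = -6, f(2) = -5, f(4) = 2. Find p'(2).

2

With σ_i denoting the second derivative at x_i, h_i = 2, 2, and Δ_i = (y_(i+1) − y_i)/h_i = 1/2, 7/2:
  2·σ_0 + 8·σ_1 + 2·σ_2 = 6(Δ_1 - Δ_0) = 18
Natural end conditions: σ_0 = σ_2 = 0.
Solving: σ_0 = 0, σ_1 = 9/4, σ_2 = 0.
On [2, 4], p'(t) = b_1 + 2c_1·(t - 2) + 3d_1·(t - 2)² with b_1 = Δ_1 - h_1(2σ_1 + σ_2)/6 = 2, c_1 = σ_1/2 = 9/8, d_1 = (σ_2 - σ_1)/(6h_1) = -3/16. So p'(2) = 2.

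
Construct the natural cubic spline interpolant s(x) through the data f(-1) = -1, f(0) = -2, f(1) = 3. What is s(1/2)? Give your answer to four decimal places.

Write m_i for s''(x_i). With h_i = 1, 1 and divided differences Δ_i = -1, 5, the continuity of s' gives the tridiagonal system
  1·m_0 + 4·m_1 + 1·m_2 = 6(Δ_1 - Δ_0) = 36
Natural end conditions: m_0 = m_2 = 0.
Hence m_0 = 0, m_1 = 9, m_2 = 0.
On [0, 1], s(x) = -2 + 2·x + 9/2·x² - 3/2·x³.
With x = 1/2: s(1/2) = -1/16.

-0.0625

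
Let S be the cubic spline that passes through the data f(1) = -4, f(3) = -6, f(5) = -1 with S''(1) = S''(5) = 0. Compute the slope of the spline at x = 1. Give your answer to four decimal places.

Let M_i = S''(x_i). Step sizes h_i = 2, 2; slopes of the chords Δ_i = (y_(i+1) - y_i)/h_i = -1, 5/2.
  2·M_0 + 8·M_1 + 2·M_2 = 6(Δ_1 - Δ_0) = 21
Natural end conditions: M_0 = M_2 = 0.
Hence M_0 = 0, M_1 = 21/8, M_2 = 0.
On [1, 3], S'(x) = b_0 + 2c_0·(x - 1) + 3d_0·(x - 1)² with b_0 = Δ_0 - h_0(2M_0 + M_1)/6 = -15/8, c_0 = M_0/2 = 0, d_0 = (M_1 - M_0)/(6h_0) = 7/32. So S'(1) = -15/8.

-1.8750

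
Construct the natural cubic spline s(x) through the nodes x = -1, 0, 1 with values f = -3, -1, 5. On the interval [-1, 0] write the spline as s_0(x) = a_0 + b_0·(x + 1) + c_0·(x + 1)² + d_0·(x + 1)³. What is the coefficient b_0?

Let m_i = s''(x_i). Step sizes h_i = 1, 1; slopes of the chords Δ_i = (y_(i+1) - y_i)/h_i = 2, 6.
  1·m_0 + 4·m_1 + 1·m_2 = 6(Δ_1 - Δ_0) = 24
Natural end conditions: m_0 = m_2 = 0.
Forward elimination and back-substitution give m_0 = 0, m_1 = 6, m_2 = 0.
On [-1, 0], with s_0(x) = a_0 + b_0·(x + 1) + c_0·(x + 1)² + d_0·(x + 1)³: c_0 = m_0/2 = 0, d_0 = (m_1 - m_0)/(6h_0) = 1, b_0 = Δ_0 - h_0(2m_0 + m_1)/6 = 1.

1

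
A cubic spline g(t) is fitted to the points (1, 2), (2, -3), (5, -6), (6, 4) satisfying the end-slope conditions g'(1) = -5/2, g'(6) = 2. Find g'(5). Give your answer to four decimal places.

Write M_i for g''(x_i). With h_i = 1, 3, 1 and divided differences Δ_i = -5, -1, 10, the continuity of g' gives the tridiagonal system
  1·M_0 + 8·M_1 + 3·M_2 = 6(Δ_1 - Δ_0) = 24
  3·M_1 + 8·M_2 + 1·M_3 = 6(Δ_2 - Δ_1) = 66
Clamped end conditions give two more equations: 2h_0·M_0 + h_0·M_1 = 6(Δ_0 - g'(1)) = -15 and h_2·M_2 + 2h_2·M_3 = 6(g'(6) - Δ_2) = -48.
Hence M_0 = -50/7, M_1 = -5/7, M_2 = 86/7, M_3 = -211/7.
On [5, 6], g'(t) = b_2 + 2c_2·(t - 5) + 3d_2·(t - 5)² with b_2 = Δ_2 - h_2(2M_2 + M_3)/6 = 153/14, c_2 = M_2/2 = 43/7, d_2 = (M_3 - M_2)/(6h_2) = -99/14. So g'(5) = 153/14.

10.9286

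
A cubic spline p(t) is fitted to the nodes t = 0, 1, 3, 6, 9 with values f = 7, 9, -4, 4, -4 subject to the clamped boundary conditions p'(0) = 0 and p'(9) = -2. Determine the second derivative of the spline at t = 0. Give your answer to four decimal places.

13.0278

With m_i denoting the second derivative at x_i, h_i = 1, 2, 3, 3, and Δ_i = (y_(i+1) − y_i)/h_i = 2, -13/2, 8/3, -8/3:
  1·m_0 + 6·m_1 + 2·m_2 = 6(Δ_1 - Δ_0) = -51
  2·m_1 + 10·m_2 + 3·m_3 = 6(Δ_2 - Δ_1) = 55
  3·m_2 + 12·m_3 + 3·m_4 = 6(Δ_3 - Δ_2) = -32
Clamped end conditions give two more equations: 2h_0·m_0 + h_0·m_1 = 6(Δ_0 - p'(0)) = 12 and h_3·m_3 + 2h_3·m_4 = 6(p'(9) - Δ_3) = 4.
Solving the tridiagonal system: m_0 = 469/36, m_1 = -253/18, m_2 = 731/72, m_3 = -221/36, m_4 = 269/72.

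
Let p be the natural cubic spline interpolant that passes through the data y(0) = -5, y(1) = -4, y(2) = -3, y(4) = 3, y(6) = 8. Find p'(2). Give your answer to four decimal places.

1.7083

Write M_i for p''(x_i). With h_i = 1, 1, 2, 2 and divided differences Δ_i = 1, 1, 3, 5/2, the continuity of p' gives the tridiagonal system
  1·M_0 + 4·M_1 + 1·M_2 = 6(Δ_1 - Δ_0) = 0
  1·M_1 + 6·M_2 + 2·M_3 = 6(Δ_2 - Δ_1) = 12
  2·M_2 + 8·M_3 + 2·M_4 = 6(Δ_3 - Δ_2) = -3
Natural end conditions: M_0 = M_4 = 0.
Hence M_0 = 0, M_1 = -17/28, M_2 = 17/7, M_3 = -55/56, M_4 = 0.
On [2, 4], p'(t) = b_2 + 2c_2·(t - 2) + 3d_2·(t - 2)² with b_2 = Δ_2 - h_2(2M_2 + M_3)/6 = 41/24, c_2 = M_2/2 = 17/14, d_2 = (M_3 - M_2)/(6h_2) = -191/672. So p'(2) = 41/24.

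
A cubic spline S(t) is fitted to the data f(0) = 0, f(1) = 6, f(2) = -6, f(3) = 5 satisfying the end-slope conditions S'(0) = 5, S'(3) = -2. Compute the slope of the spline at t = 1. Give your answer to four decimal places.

-6.0667

Write m_i for S''(x_i). With h_i = 1, 1, 1 and divided differences Δ_i = 6, -12, 11, the continuity of S' gives the tridiagonal system
  1·m_0 + 4·m_1 + 1·m_2 = 6(Δ_1 - Δ_0) = -108
  1·m_1 + 4·m_2 + 1·m_3 = 6(Δ_2 - Δ_1) = 138
Clamped end conditions give two more equations: 2h_0·m_0 + h_0·m_1 = 6(Δ_0 - S'(0)) = 6 and h_2·m_2 + 2h_2·m_3 = 6(S'(3) - Δ_2) = -78.
Solving: m_0 = 422/15, m_1 = -754/15, m_2 = 974/15, m_3 = -1072/15.
On [1, 2], S'(t) = b_1 + 2c_1·(t - 1) + 3d_1·(t - 1)² with b_1 = Δ_1 - h_1(2m_1 + m_2)/6 = -91/15, c_1 = m_1/2 = -377/15, d_1 = (m_2 - m_1)/(6h_1) = 96/5. So S'(1) = -91/15.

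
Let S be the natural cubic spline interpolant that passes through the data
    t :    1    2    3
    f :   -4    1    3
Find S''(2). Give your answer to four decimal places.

Put σ_i = S'' at the i-th knot. Here h = (1, 1) and Δ = (5, 2), so the interior equations h_(i-1)·σ_(i-1) + 2(h_(i-1)+h_i)·σ_i + h_i·σ_(i+1) = 6(Δ_i − Δ_(i-1)) read
  1·σ_0 + 4·σ_1 + 1·σ_2 = 6(Δ_1 - Δ_0) = -18
Natural end conditions: σ_0 = σ_2 = 0.
Hence σ_0 = 0, σ_1 = -9/2, σ_2 = 0.

-4.5000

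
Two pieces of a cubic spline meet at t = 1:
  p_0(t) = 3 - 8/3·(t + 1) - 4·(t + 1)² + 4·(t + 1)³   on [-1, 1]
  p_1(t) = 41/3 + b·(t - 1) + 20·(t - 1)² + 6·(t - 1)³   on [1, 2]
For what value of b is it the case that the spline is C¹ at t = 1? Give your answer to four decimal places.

29.3333

p_0'(t) = -8/3 - 8·(t + 1) + 12·(t + 1)², so p_0'(1) = 88/3. On the right, p_1'(1) = b, so b = 88/3.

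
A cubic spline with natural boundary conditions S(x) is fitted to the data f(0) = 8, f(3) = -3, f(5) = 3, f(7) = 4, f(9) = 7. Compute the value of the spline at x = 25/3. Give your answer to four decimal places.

5.6814

Put M_i = S'' at the i-th knot. Here h = (3, 2, 2, 2) and Δ = (-11/3, 3, 1/2, 3/2), so the interior equations h_(i-1)·M_(i-1) + 2(h_(i-1)+h_i)·M_i + h_i·M_(i+1) = 6(Δ_i − Δ_(i-1)) read
  3·M_0 + 10·M_1 + 2·M_2 = 6(Δ_1 - Δ_0) = 40
  2·M_1 + 8·M_2 + 2·M_3 = 6(Δ_2 - Δ_1) = -15
  2·M_2 + 8·M_3 + 2·M_4 = 6(Δ_3 - Δ_2) = 6
Natural end conditions: M_0 = M_4 = 0.
Hence M_0 = 0, M_1 = 333/71, M_2 = -245/71, M_3 = 229/142, M_4 = 0.
On [7, 9], S(x) = 4 + 181/426·(x - 7) + 229/284·(x - 7)² - 229/1704·(x - 7)³.
With (x - 7) = 4/3: S(25/3) = 32674/5751.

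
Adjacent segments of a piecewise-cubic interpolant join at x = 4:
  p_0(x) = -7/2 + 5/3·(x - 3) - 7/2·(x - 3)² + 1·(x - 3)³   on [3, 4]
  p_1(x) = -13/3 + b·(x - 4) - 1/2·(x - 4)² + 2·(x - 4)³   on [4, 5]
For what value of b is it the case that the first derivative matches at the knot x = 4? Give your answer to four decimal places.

p_0'(x) = 5/3 - 7·(x - 3) + 3·(x - 3)², so p_0'(4) = -7/3. On the right, p_1'(4) = b, so b = -7/3.

-2.3333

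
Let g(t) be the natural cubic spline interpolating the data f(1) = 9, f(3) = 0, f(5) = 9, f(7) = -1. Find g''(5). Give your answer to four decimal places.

Write M_i for g''(x_i). With h_i = 2, 2, 2 and divided differences Δ_i = -9/2, 9/2, -5, the continuity of g' gives the tridiagonal system
  2·M_0 + 8·M_1 + 2·M_2 = 6(Δ_1 - Δ_0) = 54
  2·M_1 + 8·M_2 + 2·M_3 = 6(Δ_2 - Δ_1) = -57
Natural end conditions: M_0 = M_3 = 0.
Hence M_0 = 0, M_1 = 91/10, M_2 = -47/5, M_3 = 0.

-9.4000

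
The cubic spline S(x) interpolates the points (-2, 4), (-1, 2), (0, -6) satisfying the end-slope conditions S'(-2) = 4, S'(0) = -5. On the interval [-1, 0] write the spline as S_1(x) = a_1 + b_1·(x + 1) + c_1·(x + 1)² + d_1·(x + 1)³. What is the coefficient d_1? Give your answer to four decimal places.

Write σ_i for S''(x_i). With h_i = 1, 1 and divided differences Δ_i = -2, -8, the continuity of S' gives the tridiagonal system
  1·σ_0 + 4·σ_1 + 1·σ_2 = 6(Δ_1 - Δ_0) = -36
Clamped end conditions give two more equations: 2h_0·σ_0 + h_0·σ_1 = 6(Δ_0 - S'(-2)) = -36 and h_1·σ_1 + 2h_1·σ_2 = 6(S'(0) - Δ_1) = 18.
Forward elimination and back-substitution give σ_0 = -27/2, σ_1 = -9, σ_2 = 27/2.
On [-1, 0], with S_1(x) = a_1 + b_1·(x + 1) + c_1·(x + 1)² + d_1·(x + 1)³: c_1 = σ_1/2 = -9/2, d_1 = (σ_2 - σ_1)/(6h_1) = 15/4, b_1 = Δ_1 - h_1(2σ_1 + σ_2)/6 = -29/4.

3.7500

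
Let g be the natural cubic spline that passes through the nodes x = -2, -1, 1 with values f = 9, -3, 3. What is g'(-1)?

Put M_i = g'' at the i-th knot. Here h = (1, 2) and Δ = (-12, 3), so the interior equations h_(i-1)·M_(i-1) + 2(h_(i-1)+h_i)·M_i + h_i·M_(i+1) = 6(Δ_i − Δ_(i-1)) read
  1·M_0 + 6·M_1 + 2·M_2 = 6(Δ_1 - Δ_0) = 90
Natural end conditions: M_0 = M_2 = 0.
Solving the tridiagonal system: M_0 = 0, M_1 = 15, M_2 = 0.
On [-1, 1], g'(x) = b_1 + 2c_1·(x + 1) + 3d_1·(x + 1)² with b_1 = Δ_1 - h_1(2M_1 + M_2)/6 = -7, c_1 = M_1/2 = 15/2, d_1 = (M_2 - M_1)/(6h_1) = -5/4. So g'(-1) = -7.

-7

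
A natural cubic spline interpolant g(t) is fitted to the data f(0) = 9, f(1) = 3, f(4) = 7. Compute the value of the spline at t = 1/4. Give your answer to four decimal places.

7.2852

Write M_i for g''(x_i). With h_i = 1, 3 and divided differences Δ_i = -6, 4/3, the continuity of g' gives the tridiagonal system
  1·M_0 + 8·M_1 + 3·M_2 = 6(Δ_1 - Δ_0) = 44
Natural end conditions: M_0 = M_2 = 0.
Hence M_0 = 0, M_1 = 11/2, M_2 = 0.
On [0, 1], g(t) = 9 - 83/12·t + 0·t² + 11/12·t³.
With t = 1/4: g(1/4) = 1865/256.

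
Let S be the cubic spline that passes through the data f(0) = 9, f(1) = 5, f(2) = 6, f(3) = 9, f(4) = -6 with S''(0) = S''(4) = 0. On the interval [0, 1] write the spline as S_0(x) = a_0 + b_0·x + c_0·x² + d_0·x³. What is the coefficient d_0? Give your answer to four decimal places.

0.8750

Let σ_i = S''(x_i). Step sizes h_i = 1, 1, 1, 1; slopes of the chords Δ_i = (y_(i+1) - y_i)/h_i = -4, 1, 3, -15.
  1·σ_0 + 4·σ_1 + 1·σ_2 = 6(Δ_1 - Δ_0) = 30
  1·σ_1 + 4·σ_2 + 1·σ_3 = 6(Δ_2 - Δ_1) = 12
  1·σ_2 + 4·σ_3 + 1·σ_4 = 6(Δ_3 - Δ_2) = -108
Natural end conditions: σ_0 = σ_4 = 0.
Hence σ_0 = 0, σ_1 = 21/4, σ_2 = 9, σ_3 = -117/4, σ_4 = 0.
On [0, 1], with S_0(x) = a_0 + b_0·x + c_0·x² + d_0·x³: c_0 = σ_0/2 = 0, d_0 = (σ_1 - σ_0)/(6h_0) = 7/8, b_0 = Δ_0 - h_0(2σ_0 + σ_1)/6 = -39/8.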